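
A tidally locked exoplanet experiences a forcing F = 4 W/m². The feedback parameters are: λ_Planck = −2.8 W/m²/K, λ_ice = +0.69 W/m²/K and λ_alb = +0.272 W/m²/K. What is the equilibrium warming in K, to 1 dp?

2.2 K

Net feedback parameter λ = (−2.8) + (+0.69) + (+0.272) = -1.838 W/m²/K.
ΔT = −F/λ = −4/(-1.838) = 2.2 K.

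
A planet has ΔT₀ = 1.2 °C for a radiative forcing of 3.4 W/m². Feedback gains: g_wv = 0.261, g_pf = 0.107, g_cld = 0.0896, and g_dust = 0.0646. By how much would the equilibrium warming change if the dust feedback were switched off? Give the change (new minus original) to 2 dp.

Original: g = 0.5222, ΔT = 1.2/(1−0.5222) = 2.5115 °C.
Without dust: g' = 0.4576, ΔT' = 1.2/(1−0.4576) = 2.2124 °C.
Change = 2.2124 − 2.5115 = -0.30 °C.

-0.30 °C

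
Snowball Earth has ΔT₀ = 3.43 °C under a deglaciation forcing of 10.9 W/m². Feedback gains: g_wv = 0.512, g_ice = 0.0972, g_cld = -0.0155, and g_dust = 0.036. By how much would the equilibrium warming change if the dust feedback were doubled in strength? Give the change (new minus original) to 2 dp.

1.00 °C

Original: g = 0.6297, ΔT = 3.43/(1−0.6297) = 9.2628 °C.
With doubled dust: g' = 0.6657, ΔT' = 3.43/(1−0.6657) = 10.2602 °C.
Change = 10.2602 − 9.2628 = 1.00 °C.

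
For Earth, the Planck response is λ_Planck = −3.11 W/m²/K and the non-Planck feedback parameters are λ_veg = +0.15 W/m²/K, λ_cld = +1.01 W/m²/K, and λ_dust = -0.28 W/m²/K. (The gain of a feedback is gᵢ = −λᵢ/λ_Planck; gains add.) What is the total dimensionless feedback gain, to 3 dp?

Convert to gains: g_veg = 0.15/3.11 = 0.04823; g_cld = 1.01/3.11 = 0.3248; g_dust = -0.28/3.11 = -0.09003.
Total gain g = 0.283.

0.283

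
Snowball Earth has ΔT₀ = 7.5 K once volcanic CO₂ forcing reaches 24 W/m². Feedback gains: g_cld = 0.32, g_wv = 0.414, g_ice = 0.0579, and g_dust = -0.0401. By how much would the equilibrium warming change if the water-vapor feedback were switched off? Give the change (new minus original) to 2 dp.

Original: g = 0.7518, ΔT = 7.5/(1−0.7518) = 30.2176 K.
Without water-vapor: g' = 0.3378, ΔT' = 7.5/(1−0.3378) = 11.3259 K.
Change = 11.3259 − 30.2176 = -18.89 K.

-18.89 K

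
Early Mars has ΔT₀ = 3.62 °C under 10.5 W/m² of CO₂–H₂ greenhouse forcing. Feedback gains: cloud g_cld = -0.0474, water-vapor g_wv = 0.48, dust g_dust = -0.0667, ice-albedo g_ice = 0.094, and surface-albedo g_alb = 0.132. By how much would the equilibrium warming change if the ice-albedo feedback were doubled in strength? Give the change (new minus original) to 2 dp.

Original: g = 0.5919, ΔT = 3.62/(1−0.5919) = 8.8704 °C.
With doubled ice-albedo: g' = 0.6859, ΔT' = 3.62/(1−0.6859) = 11.5250 °C.
Change = 11.5250 − 8.8704 = 2.65 °C.

2.65 °C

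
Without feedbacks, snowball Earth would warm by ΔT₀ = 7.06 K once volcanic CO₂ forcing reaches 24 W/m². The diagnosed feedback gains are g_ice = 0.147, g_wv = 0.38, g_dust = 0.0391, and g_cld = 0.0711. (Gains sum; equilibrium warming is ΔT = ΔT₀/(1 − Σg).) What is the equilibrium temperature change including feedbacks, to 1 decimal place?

19.5 K

Total gain g = 0.147 + 0.38 + 0.0391 + 0.0711 = 0.6372.
Amplification A = 1/(1 − 0.6372) = 2.756.
ΔT = 7.06 × 2.756 = 19.5 K.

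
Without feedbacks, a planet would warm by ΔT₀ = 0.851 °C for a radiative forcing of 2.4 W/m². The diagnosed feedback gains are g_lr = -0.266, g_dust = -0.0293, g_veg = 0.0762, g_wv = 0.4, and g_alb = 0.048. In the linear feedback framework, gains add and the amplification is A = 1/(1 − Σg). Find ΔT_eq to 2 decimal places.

Total gain g = -0.266 − 0.0293 + 0.0762 + 0.4 + 0.048 = 0.2289.
Amplification A = 1/(1 − 0.2289) = 1.297.
ΔT = 0.851 × 1.297 = 1.10 °C.

1.10 °C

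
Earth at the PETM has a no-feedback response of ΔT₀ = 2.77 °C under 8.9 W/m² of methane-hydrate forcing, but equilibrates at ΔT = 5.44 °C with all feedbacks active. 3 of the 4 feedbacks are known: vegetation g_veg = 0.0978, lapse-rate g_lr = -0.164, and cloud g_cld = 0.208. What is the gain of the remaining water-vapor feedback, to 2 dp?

Amplification A = ΔT/ΔT₀ = 5.44/2.77 = 1.964.
Total gain g = 1 − 1/A = 1 − 1/1.964 = 0.4908.
Known gains sum to 0.0978 − 0.164 + 0.208 = 0.1418.
g_wv = 0.4908 − 0.1418 = 0.35.

0.35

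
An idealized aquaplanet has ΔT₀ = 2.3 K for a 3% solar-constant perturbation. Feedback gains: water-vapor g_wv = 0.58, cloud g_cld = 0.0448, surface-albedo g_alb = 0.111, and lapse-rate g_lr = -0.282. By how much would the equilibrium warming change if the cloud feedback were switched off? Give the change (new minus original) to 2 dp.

-0.32 K

Original: g = 0.4538, ΔT = 2.3/(1−0.4538) = 4.2109 K.
Without cloud: g' = 0.409, ΔT' = 2.3/(1−0.409) = 3.8917 K.
Change = 3.8917 − 4.2109 = -0.32 K.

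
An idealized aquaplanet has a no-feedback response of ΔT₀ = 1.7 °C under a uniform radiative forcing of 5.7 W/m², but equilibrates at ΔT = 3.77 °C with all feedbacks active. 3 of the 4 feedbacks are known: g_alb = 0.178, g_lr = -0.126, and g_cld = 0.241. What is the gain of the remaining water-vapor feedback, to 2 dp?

Amplification A = ΔT/ΔT₀ = 3.77/1.7 = 2.218.
Total gain g = 1 − 1/A = 1 − 1/2.218 = 0.5491.
Known gains sum to 0.178 − 0.126 + 0.241 = 0.293.
g_wv = 0.5491 − 0.293 = 0.26.

0.26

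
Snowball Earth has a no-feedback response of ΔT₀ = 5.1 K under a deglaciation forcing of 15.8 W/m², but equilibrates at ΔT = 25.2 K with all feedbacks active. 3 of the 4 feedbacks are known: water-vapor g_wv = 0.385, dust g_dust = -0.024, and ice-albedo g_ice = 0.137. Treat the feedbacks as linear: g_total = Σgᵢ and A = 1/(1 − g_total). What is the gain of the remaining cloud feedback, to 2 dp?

0.30

Amplification A = ΔT/ΔT₀ = 25.2/5.1 = 4.941.
Total gain g = 1 − 1/A = 1 − 1/4.941 = 0.7976.
Known gains sum to 0.385 − 0.024 + 0.137 = 0.498.
g_cld = 0.7976 − 0.498 = 0.30.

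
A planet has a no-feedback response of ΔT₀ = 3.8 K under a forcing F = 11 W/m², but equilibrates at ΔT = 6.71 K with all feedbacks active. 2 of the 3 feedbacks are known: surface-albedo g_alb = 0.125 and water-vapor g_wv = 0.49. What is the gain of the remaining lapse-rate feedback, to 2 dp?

Amplification A = ΔT/ΔT₀ = 6.71/3.8 = 1.766.
Total gain g = 1 − 1/A = 1 − 1/1.766 = 0.4337.
Known gains sum to 0.125 + 0.49 = 0.615.
g_lr = 0.4337 − 0.615 = -0.18.

-0.18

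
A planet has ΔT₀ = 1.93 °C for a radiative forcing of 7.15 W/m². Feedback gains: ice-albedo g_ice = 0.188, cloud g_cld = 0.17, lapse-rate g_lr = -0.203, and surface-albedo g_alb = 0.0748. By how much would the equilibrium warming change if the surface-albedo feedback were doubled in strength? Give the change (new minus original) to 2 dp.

Original: g = 0.2298, ΔT = 1.93/(1−0.2298) = 2.5058 °C.
With doubled surface-albedo: g' = 0.3046, ΔT' = 1.93/(1−0.3046) = 2.7754 °C.
Change = 2.7754 − 2.5058 = 0.27 °C.

0.27 °C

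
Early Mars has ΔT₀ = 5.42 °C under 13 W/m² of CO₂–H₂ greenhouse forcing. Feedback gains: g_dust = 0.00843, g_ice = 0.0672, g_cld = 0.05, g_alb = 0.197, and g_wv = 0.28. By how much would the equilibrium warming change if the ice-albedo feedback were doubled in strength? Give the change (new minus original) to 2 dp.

2.78 °C

Original: g = 0.60263, ΔT = 5.42/(1−0.60263) = 13.6397 °C.
With doubled ice-albedo: g' = 0.66983, ΔT' = 5.42/(1−0.66983) = 16.4158 °C.
Change = 16.4158 − 13.6397 = 2.78 °C.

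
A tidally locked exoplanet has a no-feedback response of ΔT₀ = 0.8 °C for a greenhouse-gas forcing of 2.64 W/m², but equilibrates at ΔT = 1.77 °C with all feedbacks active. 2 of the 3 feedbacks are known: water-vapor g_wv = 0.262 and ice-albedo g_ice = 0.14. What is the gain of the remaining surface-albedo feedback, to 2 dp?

Amplification A = ΔT/ΔT₀ = 1.77/0.8 = 2.212.
Total gain g = 1 − 1/A = 1 − 1/2.212 = 0.5479.
Known gains sum to 0.262 + 0.14 = 0.402.
g_alb = 0.5479 − 0.402 = 0.15.

0.15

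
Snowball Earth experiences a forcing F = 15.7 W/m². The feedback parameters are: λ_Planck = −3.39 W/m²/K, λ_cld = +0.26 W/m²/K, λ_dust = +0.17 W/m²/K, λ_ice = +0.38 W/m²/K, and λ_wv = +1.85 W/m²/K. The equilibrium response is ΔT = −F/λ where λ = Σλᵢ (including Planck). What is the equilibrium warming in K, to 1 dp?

Net feedback parameter λ = (−3.39) + (+0.26) + (+0.17) + (+0.38) + (+1.85) = -0.73 W/m²/K.
ΔT = −F/λ = −15.7/(-0.73) = 21.5 K.

21.5 K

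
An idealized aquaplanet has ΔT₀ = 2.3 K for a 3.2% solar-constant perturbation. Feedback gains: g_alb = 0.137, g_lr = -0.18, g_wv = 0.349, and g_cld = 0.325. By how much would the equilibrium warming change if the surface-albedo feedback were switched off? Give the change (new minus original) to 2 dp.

-1.69 K

Original: g = 0.631, ΔT = 2.3/(1−0.631) = 6.2331 K.
Without surface-albedo: g' = 0.494, ΔT' = 2.3/(1−0.494) = 4.5455 K.
Change = 4.5455 − 6.2331 = -1.69 K.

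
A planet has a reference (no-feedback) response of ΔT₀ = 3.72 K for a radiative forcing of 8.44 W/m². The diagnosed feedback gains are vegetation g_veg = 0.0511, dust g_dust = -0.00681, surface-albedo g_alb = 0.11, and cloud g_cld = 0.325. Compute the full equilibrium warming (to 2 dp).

Total gain g = 0.0511 − 0.00681 + 0.11 + 0.325 = 0.47929.
Amplification A = 1/(1 − 0.47929) = 1.92.
ΔT = 3.72 × 1.92 = 7.14 K.

7.14 K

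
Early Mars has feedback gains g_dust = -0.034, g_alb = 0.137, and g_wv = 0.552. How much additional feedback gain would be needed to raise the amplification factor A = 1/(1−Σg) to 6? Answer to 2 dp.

Current total gain = 0.655.
Target gain for A = 6: g* = 1 − 1/6 = 0.8333.
Additional gain needed = 0.8333 − 0.655 = 0.18.

0.18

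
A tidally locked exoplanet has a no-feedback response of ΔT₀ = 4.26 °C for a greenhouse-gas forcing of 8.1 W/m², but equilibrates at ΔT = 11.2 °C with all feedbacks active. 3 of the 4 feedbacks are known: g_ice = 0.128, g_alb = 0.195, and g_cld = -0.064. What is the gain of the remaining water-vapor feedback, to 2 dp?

Amplification A = ΔT/ΔT₀ = 11.2/4.26 = 2.629.
Total gain g = 1 − 1/A = 1 − 1/2.629 = 0.6196.
Known gains sum to 0.128 + 0.195 − 0.064 = 0.259.
g_wv = 0.6196 − 0.259 = 0.36.

0.36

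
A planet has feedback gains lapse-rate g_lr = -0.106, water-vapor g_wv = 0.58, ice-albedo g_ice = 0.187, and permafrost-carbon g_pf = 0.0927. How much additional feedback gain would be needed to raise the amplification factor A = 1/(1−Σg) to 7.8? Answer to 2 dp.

0.12

Current total gain = 0.7537.
Target gain for A = 7.8: g* = 1 − 1/7.8 = 0.8718.
Additional gain needed = 0.8718 − 0.7537 = 0.12.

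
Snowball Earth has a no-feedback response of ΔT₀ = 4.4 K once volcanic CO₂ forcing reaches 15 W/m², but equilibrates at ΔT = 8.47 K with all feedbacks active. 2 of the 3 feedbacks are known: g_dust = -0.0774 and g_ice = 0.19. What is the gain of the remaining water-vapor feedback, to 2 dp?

0.37

Amplification A = ΔT/ΔT₀ = 8.47/4.4 = 1.925.
Total gain g = 1 − 1/A = 1 − 1/1.925 = 0.4805.
Known gains sum to -0.0774 + 0.19 = 0.1126.
g_wv = 0.4805 − 0.1126 = 0.37.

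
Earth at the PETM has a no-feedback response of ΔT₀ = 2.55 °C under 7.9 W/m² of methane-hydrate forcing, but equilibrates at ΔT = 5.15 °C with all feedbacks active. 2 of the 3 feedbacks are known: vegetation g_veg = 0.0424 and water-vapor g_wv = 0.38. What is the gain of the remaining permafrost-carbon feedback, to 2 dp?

Amplification A = ΔT/ΔT₀ = 5.15/2.55 = 2.02.
Total gain g = 1 − 1/A = 1 − 1/2.02 = 0.505.
Known gains sum to 0.0424 + 0.38 = 0.4224.
g_pf = 0.505 − 0.4224 = 0.08.

0.08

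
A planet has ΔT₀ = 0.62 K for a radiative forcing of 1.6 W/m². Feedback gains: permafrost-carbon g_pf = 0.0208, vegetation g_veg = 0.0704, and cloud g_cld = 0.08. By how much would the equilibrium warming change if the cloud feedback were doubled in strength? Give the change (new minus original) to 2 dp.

Original: g = 0.1712, ΔT = 0.62/(1−0.1712) = 0.7481 K.
With doubled cloud: g' = 0.2512, ΔT' = 0.62/(1−0.2512) = 0.8280 K.
Change = 0.8280 − 0.7481 = 0.08 K.

0.08 K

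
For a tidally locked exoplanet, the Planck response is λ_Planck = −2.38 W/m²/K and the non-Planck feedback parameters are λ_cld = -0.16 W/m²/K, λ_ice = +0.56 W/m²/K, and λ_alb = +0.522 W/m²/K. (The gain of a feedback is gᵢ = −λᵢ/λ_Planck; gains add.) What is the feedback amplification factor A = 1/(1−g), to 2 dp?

Convert to gains: g_cld = -0.16/2.38 = -0.06723; g_ice = 0.56/2.38 = 0.2353; g_alb = 0.522/2.38 = 0.2193.
Total gain g = 0.38737.
A = 1/(1 − 0.38737) = 1.63.

1.63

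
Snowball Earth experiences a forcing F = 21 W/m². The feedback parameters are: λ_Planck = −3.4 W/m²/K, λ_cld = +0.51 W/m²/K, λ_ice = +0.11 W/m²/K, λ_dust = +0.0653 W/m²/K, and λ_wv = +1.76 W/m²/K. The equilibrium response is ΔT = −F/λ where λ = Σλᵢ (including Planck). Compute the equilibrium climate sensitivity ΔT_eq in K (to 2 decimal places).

Net feedback parameter λ = (−3.4) + (+0.51) + (+0.11) + (+0.0653) + (+1.76) = -0.9547 W/m²/K.
ΔT = −F/λ = −21/(-0.9547) = 22.00 K.

22.00 K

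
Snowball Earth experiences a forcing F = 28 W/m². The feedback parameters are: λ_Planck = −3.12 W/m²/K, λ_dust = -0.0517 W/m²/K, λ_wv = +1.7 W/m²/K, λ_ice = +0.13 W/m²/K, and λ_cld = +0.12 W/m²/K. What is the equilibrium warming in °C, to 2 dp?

22.92 °C

Net feedback parameter λ = (−3.12) + (-0.0517) + (+1.7) + (+0.13) + (+0.12) = -1.2217 W/m²/K.
ΔT = −F/λ = −28/(-1.2217) = 22.92 °C.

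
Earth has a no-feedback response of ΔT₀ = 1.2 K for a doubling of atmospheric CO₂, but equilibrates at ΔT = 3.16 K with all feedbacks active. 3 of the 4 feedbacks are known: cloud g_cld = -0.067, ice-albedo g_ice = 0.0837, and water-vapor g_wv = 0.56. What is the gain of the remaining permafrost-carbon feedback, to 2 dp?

0.04

Amplification A = ΔT/ΔT₀ = 3.16/1.2 = 2.633.
Total gain g = 1 − 1/A = 1 − 1/2.633 = 0.6202.
Known gains sum to -0.067 + 0.0837 + 0.56 = 0.5767.
g_pf = 0.6202 − 0.5767 = 0.04.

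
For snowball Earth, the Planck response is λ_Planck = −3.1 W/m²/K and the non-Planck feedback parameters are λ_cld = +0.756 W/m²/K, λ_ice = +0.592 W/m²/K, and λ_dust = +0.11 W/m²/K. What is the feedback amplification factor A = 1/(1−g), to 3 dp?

1.888

Convert to gains: g_cld = 0.756/3.1 = 0.2439; g_ice = 0.592/3.1 = 0.191; g_dust = 0.11/3.1 = 0.03548.
Total gain g = 0.47038.
A = 1/(1 − 0.47038) = 1.888.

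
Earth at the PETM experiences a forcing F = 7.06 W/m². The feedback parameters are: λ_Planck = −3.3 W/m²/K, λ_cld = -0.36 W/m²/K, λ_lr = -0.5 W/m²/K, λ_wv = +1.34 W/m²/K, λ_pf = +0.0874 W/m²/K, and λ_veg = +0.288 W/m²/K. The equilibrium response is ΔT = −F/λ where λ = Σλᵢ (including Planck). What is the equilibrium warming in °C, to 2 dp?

2.89 °C

Net feedback parameter λ = (−3.3) + (-0.36) + (-0.5) + (+1.34) + (+0.0874) + (+0.288) = -2.4446 W/m²/K.
ΔT = −F/λ = −7.06/(-2.4446) = 2.89 °C.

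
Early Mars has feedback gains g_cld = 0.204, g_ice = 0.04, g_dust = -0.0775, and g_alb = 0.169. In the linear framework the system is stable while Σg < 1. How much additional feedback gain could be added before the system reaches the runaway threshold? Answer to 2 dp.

Current total gain = 0.204 + 0.04 − 0.0775 + 0.169 = 0.3355.
Margin to runaway = 1 − 0.3355 = 0.66.

0.66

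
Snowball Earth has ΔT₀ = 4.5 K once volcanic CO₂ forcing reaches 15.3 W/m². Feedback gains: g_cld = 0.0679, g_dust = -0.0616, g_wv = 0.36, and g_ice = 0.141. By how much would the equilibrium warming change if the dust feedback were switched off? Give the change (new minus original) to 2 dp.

Original: g = 0.5073, ΔT = 4.5/(1−0.5073) = 9.1333 K.
Without dust: g' = 0.5689, ΔT' = 4.5/(1−0.5689) = 10.4384 K.
Change = 10.4384 − 9.1333 = 1.31 K.

1.31 K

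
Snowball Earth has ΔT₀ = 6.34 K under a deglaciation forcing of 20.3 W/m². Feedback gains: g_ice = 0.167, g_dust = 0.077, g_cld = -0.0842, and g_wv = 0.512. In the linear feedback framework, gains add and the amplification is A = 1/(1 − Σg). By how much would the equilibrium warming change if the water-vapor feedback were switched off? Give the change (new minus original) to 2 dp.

Original: g = 0.6718, ΔT = 6.34/(1−0.6718) = 19.3175 K.
Without water-vapor: g' = 0.1598, ΔT' = 6.34/(1−0.1598) = 7.5458 K.
Change = 7.5458 − 19.3175 = -11.77 K.

-11.77 K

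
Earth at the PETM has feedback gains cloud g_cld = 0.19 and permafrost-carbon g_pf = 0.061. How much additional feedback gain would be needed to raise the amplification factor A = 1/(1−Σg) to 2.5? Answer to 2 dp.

0.35

Current total gain = 0.251.
Target gain for A = 2.5: g* = 1 − 1/2.5 = 0.6.
Additional gain needed = 0.6 − 0.251 = 0.35.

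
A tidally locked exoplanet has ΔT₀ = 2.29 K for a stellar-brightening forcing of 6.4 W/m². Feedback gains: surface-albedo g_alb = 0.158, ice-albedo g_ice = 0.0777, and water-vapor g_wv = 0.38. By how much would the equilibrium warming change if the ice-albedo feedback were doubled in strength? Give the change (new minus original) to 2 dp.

1.51 K

Original: g = 0.6157, ΔT = 2.29/(1−0.6157) = 5.9589 K.
With doubled ice-albedo: g' = 0.6934, ΔT' = 2.29/(1−0.6934) = 7.4690 K.
Change = 7.4690 − 5.9589 = 1.51 K.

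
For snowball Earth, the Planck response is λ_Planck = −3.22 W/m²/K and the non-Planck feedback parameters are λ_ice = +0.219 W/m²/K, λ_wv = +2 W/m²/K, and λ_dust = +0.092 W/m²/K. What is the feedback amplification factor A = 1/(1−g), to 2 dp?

3.54

Convert to gains: g_ice = 0.219/3.22 = 0.06801; g_wv = 2/3.22 = 0.6211; g_dust = 0.092/3.22 = 0.02857.
Total gain g = 0.71768.
A = 1/(1 − 0.71768) = 3.54.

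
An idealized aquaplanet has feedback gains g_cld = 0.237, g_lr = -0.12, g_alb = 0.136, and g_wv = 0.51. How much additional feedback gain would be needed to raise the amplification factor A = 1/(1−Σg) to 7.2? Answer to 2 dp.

Current total gain = 0.763.
Target gain for A = 7.2: g* = 1 − 1/7.2 = 0.8611.
Additional gain needed = 0.8611 − 0.763 = 0.10.

0.10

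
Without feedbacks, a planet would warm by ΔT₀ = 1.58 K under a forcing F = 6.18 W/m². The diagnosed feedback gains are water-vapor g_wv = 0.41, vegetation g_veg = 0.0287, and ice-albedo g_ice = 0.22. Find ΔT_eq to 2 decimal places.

Total gain g = 0.41 + 0.0287 + 0.22 = 0.6587.
Amplification A = 1/(1 − 0.6587) = 2.93.
ΔT = 1.58 × 2.93 = 4.63 K.

4.63 K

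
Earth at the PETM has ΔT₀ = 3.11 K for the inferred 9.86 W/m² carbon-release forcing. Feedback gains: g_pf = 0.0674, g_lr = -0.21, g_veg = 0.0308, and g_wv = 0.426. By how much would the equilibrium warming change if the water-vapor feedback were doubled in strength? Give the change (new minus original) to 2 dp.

Original: g = 0.3142, ΔT = 3.11/(1−0.3142) = 4.5348 K.
With doubled water-vapor: g' = 0.7402, ΔT' = 3.11/(1−0.7402) = 11.9707 K.
Change = 11.9707 − 4.5348 = 7.44 K.

7.44 K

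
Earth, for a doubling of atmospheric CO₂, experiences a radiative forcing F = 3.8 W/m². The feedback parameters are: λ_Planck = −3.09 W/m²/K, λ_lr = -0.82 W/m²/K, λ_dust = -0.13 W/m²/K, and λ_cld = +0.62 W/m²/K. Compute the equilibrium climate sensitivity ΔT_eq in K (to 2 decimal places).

1.11 K

Net feedback parameter λ = (−3.09) + (-0.82) + (-0.13) + (+0.62) = -3.42 W/m²/K.
ΔT = −F/λ = −3.8/(-3.42) = 1.11 K.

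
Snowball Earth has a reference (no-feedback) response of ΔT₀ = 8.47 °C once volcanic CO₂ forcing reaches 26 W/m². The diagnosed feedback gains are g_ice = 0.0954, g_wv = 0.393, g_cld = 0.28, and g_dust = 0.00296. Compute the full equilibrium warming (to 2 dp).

37.05 °C

Total gain g = 0.0954 + 0.393 + 0.28 + 0.00296 = 0.77136.
Amplification A = 1/(1 − 0.77136) = 4.374.
ΔT = 8.47 × 4.374 = 37.05 °C.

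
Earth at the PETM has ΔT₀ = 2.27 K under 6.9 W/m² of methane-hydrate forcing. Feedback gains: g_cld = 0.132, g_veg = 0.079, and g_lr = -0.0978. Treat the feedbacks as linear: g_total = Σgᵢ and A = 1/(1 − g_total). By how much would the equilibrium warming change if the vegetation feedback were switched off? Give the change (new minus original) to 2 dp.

-0.21 K

Original: g = 0.1132, ΔT = 2.27/(1−0.1132) = 2.5598 K.
Without vegetation: g' = 0.0342, ΔT' = 2.27/(1−0.0342) = 2.3504 K.
Change = 2.3504 − 2.5598 = -0.21 K.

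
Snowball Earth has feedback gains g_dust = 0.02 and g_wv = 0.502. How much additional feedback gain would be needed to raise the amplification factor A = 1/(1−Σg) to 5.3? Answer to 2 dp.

0.29

Current total gain = 0.522.
Target gain for A = 5.3: g* = 1 − 1/5.3 = 0.8113.
Additional gain needed = 0.8113 − 0.522 = 0.29.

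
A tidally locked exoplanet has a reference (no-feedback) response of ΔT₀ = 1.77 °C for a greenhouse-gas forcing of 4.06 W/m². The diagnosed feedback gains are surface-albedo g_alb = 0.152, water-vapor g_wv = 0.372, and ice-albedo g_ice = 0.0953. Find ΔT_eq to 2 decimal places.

4.65 °C

Total gain g = 0.152 + 0.372 + 0.0953 = 0.6193.
Amplification A = 1/(1 − 0.6193) = 2.627.
ΔT = 1.77 × 2.627 = 4.65 °C.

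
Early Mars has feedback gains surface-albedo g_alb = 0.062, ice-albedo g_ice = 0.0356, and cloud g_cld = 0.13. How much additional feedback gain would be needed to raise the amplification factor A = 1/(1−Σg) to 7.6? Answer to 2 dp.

0.64

Current total gain = 0.2276.
Target gain for A = 7.6: g* = 1 − 1/7.6 = 0.8684.
Additional gain needed = 0.8684 − 0.2276 = 0.64.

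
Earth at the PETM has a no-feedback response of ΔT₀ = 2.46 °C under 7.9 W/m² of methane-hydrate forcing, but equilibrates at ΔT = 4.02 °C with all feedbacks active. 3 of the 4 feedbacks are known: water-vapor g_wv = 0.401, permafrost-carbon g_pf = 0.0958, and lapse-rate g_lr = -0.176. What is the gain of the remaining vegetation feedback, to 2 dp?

Amplification A = ΔT/ΔT₀ = 4.02/2.46 = 1.634.
Total gain g = 1 − 1/A = 1 − 1/1.634 = 0.388.
Known gains sum to 0.401 + 0.0958 − 0.176 = 0.3208.
g_veg = 0.388 − 0.3208 = 0.07.

0.07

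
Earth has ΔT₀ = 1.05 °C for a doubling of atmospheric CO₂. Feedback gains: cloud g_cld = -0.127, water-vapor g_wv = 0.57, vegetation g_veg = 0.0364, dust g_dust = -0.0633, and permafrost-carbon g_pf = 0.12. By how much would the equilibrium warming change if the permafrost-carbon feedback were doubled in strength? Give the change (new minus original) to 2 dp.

0.79 °C

Original: g = 0.5361, ΔT = 1.05/(1−0.5361) = 2.2634 °C.
With doubled permafrost-carbon: g' = 0.6561, ΔT' = 1.05/(1−0.6561) = 3.0532 °C.
Change = 3.0532 − 2.2634 = 0.79 °C.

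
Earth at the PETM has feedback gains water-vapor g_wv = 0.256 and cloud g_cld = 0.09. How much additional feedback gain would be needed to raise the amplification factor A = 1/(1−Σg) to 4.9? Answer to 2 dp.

0.45

Current total gain = 0.346.
Target gain for A = 4.9: g* = 1 − 1/4.9 = 0.7959.
Additional gain needed = 0.7959 − 0.346 = 0.45.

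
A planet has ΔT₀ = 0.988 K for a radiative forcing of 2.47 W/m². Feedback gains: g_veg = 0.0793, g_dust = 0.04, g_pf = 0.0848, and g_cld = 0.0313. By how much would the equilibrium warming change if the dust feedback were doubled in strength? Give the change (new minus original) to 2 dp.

0.07 K

Original: g = 0.2354, ΔT = 0.988/(1−0.2354) = 1.2922 K.
With doubled dust: g' = 0.2754, ΔT' = 0.988/(1−0.2754) = 1.3635 K.
Change = 1.3635 − 1.2922 = 0.07 K.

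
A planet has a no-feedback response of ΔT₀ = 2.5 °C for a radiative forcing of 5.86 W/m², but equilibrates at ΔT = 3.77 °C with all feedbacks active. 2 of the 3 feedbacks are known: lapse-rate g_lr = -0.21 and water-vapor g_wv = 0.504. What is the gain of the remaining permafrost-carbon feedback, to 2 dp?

0.04

Amplification A = ΔT/ΔT₀ = 3.77/2.5 = 1.508.
Total gain g = 1 − 1/A = 1 − 1/1.508 = 0.3369.
Known gains sum to -0.21 + 0.504 = 0.294.
g_pf = 0.3369 − 0.294 = 0.04.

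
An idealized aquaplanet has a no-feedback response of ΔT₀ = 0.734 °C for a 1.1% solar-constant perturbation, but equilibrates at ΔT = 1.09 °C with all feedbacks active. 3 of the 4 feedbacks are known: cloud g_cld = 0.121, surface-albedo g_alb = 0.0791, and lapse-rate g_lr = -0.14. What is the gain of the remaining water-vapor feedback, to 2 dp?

0.27

Amplification A = ΔT/ΔT₀ = 1.09/0.734 = 1.485.
Total gain g = 1 − 1/A = 1 − 1/1.485 = 0.3266.
Known gains sum to 0.121 + 0.0791 − 0.14 = 0.0601.
g_wv = 0.3266 − 0.0601 = 0.27.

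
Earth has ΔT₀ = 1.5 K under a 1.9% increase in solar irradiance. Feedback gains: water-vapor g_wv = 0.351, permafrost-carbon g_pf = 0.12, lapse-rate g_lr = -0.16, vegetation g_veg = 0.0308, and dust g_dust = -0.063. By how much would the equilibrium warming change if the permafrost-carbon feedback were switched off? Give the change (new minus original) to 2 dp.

-0.30 K

Original: g = 0.2788, ΔT = 1.5/(1−0.2788) = 2.0799 K.
Without permafrost-carbon: g' = 0.1588, ΔT' = 1.5/(1−0.1588) = 1.7832 K.
Change = 1.7832 − 2.0799 = -0.30 K.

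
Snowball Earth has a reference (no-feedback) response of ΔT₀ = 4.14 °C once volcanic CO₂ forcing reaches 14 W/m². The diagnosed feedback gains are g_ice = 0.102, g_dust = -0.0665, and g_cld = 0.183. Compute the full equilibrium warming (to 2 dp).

5.30 °C

Total gain g = 0.102 − 0.0665 + 0.183 = 0.2185.
Amplification A = 1/(1 − 0.2185) = 1.28.
ΔT = 4.14 × 1.28 = 5.30 °C.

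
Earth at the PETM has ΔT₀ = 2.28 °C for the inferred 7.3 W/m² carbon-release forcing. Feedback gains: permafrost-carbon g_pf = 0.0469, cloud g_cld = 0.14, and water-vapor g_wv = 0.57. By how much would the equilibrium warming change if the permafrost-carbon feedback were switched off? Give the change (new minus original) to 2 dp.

Original: g = 0.7569, ΔT = 2.28/(1−0.7569) = 9.3789 °C.
Without permafrost-carbon: g' = 0.71, ΔT' = 2.28/(1−0.71) = 7.8621 °C.
Change = 7.8621 − 9.3789 = -1.52 °C.

-1.52 °C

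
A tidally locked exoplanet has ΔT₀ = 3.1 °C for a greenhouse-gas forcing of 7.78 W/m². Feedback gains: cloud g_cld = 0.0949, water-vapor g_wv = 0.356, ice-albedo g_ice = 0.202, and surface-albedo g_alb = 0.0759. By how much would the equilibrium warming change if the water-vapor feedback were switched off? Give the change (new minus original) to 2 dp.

Original: g = 0.7288, ΔT = 3.1/(1−0.7288) = 11.4307 °C.
Without water-vapor: g' = 0.3728, ΔT' = 3.1/(1−0.3728) = 4.9426 °C.
Change = 4.9426 − 11.4307 = -6.49 °C.

-6.49 °C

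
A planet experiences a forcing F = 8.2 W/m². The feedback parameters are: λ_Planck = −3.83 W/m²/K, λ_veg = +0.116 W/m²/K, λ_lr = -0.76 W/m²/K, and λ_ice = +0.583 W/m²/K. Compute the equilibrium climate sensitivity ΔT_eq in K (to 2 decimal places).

2.11 K

Net feedback parameter λ = (−3.83) + (+0.116) + (-0.76) + (+0.583) = -3.891 W/m²/K.
ΔT = −F/λ = −8.2/(-3.891) = 2.11 K.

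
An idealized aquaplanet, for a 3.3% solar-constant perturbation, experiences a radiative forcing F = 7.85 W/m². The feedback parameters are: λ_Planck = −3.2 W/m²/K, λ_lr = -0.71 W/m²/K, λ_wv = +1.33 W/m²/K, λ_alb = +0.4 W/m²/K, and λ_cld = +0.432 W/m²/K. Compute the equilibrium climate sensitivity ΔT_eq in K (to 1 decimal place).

Net feedback parameter λ = (−3.2) + (-0.71) + (+1.33) + (+0.4) + (+0.432) = -1.748 W/m²/K.
ΔT = −F/λ = −7.85/(-1.748) = 4.5 K.

4.5 K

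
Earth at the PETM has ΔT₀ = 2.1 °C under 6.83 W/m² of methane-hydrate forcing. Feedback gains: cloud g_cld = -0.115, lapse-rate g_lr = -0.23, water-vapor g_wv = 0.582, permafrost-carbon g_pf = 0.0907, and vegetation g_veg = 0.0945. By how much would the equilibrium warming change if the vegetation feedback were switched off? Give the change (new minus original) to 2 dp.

Original: g = 0.4222, ΔT = 2.1/(1−0.4222) = 3.6345 °C.
Without vegetation: g' = 0.3277, ΔT' = 2.1/(1−0.3277) = 3.1236 °C.
Change = 3.1236 − 3.6345 = -0.51 °C.

-0.51 °C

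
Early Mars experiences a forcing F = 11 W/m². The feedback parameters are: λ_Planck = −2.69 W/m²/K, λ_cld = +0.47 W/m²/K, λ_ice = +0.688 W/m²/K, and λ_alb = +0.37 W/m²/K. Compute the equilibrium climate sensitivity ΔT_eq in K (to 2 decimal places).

9.47 K

Net feedback parameter λ = (−2.69) + (+0.47) + (+0.688) + (+0.37) = -1.162 W/m²/K.
ΔT = −F/λ = −11/(-1.162) = 9.47 K.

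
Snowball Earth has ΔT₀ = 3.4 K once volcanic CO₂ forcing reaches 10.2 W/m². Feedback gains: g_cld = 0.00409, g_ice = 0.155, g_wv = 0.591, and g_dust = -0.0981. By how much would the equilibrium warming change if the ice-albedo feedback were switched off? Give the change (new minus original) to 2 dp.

Original: g = 0.65199, ΔT = 3.4/(1−0.65199) = 9.7698 K.
Without ice-albedo: g' = 0.49699, ΔT' = 3.4/(1−0.49699) = 6.7593 K.
Change = 6.7593 − 9.7698 = -3.01 K.

-3.01 K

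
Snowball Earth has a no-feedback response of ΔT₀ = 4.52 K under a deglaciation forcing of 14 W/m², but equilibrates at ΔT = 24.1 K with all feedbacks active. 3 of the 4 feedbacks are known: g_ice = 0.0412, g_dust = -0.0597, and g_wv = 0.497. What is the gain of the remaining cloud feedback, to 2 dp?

0.33

Amplification A = ΔT/ΔT₀ = 24.1/4.52 = 5.332.
Total gain g = 1 − 1/A = 1 − 1/5.332 = 0.8125.
Known gains sum to 0.0412 − 0.0597 + 0.497 = 0.4785.
g_cld = 0.8125 − 0.4785 = 0.33.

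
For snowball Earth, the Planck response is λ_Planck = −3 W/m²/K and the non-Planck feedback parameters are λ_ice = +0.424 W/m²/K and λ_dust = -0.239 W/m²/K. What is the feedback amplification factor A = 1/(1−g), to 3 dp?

Convert to gains: g_ice = 0.424/3 = 0.1413; g_dust = -0.239/3 = -0.07967.
Total gain g = 0.06163.
A = 1/(1 − 0.06163) = 1.066.

1.066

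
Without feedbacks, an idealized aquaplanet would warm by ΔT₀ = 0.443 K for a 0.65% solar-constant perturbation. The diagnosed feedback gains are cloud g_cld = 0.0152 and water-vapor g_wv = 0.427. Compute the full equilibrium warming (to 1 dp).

0.8 K

Total gain g = 0.0152 + 0.427 = 0.4422.
Amplification A = 1/(1 − 0.4422) = 1.793.
ΔT = 0.443 × 1.793 = 0.8 K.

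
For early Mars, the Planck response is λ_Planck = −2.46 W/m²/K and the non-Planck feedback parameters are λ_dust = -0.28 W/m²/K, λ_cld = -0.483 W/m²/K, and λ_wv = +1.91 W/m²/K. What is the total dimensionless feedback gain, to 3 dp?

0.466

Convert to gains: g_dust = -0.28/2.46 = -0.1138; g_cld = -0.483/2.46 = -0.1963; g_wv = 1.91/2.46 = 0.7764.
Total gain g = 0.4663.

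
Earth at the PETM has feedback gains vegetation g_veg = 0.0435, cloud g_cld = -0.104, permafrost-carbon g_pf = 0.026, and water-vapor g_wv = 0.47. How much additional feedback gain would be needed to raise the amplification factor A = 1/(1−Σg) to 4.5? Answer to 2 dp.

0.34

Current total gain = 0.4355.
Target gain for A = 4.5: g* = 1 − 1/4.5 = 0.7778.
Additional gain needed = 0.7778 − 0.4355 = 0.34.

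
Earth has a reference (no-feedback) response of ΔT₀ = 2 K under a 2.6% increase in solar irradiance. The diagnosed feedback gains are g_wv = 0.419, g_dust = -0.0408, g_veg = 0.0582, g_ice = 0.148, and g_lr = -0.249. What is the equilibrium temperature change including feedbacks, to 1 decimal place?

3.0 K

Total gain g = 0.419 − 0.0408 + 0.0582 + 0.148 − 0.249 = 0.3354.
Amplification A = 1/(1 − 0.3354) = 1.505.
ΔT = 2 × 1.505 = 3.0 K.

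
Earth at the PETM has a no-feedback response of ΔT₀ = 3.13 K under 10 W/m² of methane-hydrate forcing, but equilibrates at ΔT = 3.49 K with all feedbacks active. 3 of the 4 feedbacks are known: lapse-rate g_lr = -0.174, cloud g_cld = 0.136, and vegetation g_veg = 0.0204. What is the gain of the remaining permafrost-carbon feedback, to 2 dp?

Amplification A = ΔT/ΔT₀ = 3.49/3.13 = 1.115.
Total gain g = 1 − 1/A = 1 − 1/1.115 = 0.1031.
Known gains sum to -0.174 + 0.136 + 0.0204 = -0.0176.
g_pf = 0.1031 + 0.0176 = 0.12.

0.12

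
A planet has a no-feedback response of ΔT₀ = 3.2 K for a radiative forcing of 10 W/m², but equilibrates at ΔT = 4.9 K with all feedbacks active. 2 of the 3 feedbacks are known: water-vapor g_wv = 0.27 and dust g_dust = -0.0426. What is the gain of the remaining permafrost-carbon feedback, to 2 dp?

Amplification A = ΔT/ΔT₀ = 4.9/3.2 = 1.531.
Total gain g = 1 − 1/A = 1 − 1/1.531 = 0.3468.
Known gains sum to 0.27 − 0.0426 = 0.2274.
g_pf = 0.3468 − 0.2274 = 0.12.

0.12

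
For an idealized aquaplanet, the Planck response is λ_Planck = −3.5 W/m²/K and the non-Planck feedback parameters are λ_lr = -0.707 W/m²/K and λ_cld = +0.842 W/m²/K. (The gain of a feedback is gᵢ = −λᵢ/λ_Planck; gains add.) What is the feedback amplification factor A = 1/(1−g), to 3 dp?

1.040

Convert to gains: g_lr = -0.707/3.5 = -0.202; g_cld = 0.842/3.5 = 0.2406.
Total gain g = 0.0386.
A = 1/(1 − 0.0386) = 1.040.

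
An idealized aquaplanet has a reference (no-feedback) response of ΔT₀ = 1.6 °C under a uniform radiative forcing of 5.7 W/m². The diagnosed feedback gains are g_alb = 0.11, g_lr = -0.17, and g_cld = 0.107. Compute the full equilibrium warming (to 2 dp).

1.68 °C

Total gain g = 0.11 − 0.17 + 0.107 = 0.047.
Amplification A = 1/(1 − 0.047) = 1.049.
ΔT = 1.6 × 1.049 = 1.68 °C.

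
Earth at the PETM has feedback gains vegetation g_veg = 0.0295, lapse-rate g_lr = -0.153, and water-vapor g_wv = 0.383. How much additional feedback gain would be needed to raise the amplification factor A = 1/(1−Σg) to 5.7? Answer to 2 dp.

0.57

Current total gain = 0.2595.
Target gain for A = 5.7: g* = 1 − 1/5.7 = 0.8246.
Additional gain needed = 0.8246 − 0.2595 = 0.57.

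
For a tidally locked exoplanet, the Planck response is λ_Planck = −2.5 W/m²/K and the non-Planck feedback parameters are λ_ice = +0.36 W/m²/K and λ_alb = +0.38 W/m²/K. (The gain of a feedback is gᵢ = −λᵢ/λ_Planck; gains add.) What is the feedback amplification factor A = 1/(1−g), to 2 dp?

Convert to gains: g_ice = 0.36/2.5 = 0.144; g_alb = 0.38/2.5 = 0.152.
Total gain g = 0.296.
A = 1/(1 − 0.296) = 1.42.

1.42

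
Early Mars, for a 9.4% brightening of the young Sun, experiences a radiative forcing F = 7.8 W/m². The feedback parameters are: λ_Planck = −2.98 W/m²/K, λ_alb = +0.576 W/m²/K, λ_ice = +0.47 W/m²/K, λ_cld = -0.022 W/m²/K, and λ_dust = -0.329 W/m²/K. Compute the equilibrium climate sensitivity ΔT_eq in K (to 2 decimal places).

Net feedback parameter λ = (−2.98) + (+0.576) + (+0.47) + (-0.022) + (-0.329) = -2.285 W/m²/K.
ΔT = −F/λ = −7.8/(-2.285) = 3.41 K.

3.41 K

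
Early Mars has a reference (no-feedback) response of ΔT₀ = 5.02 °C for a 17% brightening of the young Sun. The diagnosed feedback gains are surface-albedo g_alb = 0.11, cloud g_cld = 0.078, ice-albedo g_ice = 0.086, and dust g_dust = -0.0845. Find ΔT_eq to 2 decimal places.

Total gain g = 0.11 + 0.078 + 0.086 − 0.0845 = 0.1895.
Amplification A = 1/(1 − 0.1895) = 1.234.
ΔT = 5.02 × 1.234 = 6.19 °C.

6.19 °C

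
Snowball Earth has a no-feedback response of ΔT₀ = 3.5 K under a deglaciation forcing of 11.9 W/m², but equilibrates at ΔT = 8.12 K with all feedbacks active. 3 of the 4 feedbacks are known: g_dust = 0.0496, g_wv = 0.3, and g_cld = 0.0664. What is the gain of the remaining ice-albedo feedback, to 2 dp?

Amplification A = ΔT/ΔT₀ = 8.12/3.5 = 2.32.
Total gain g = 1 − 1/A = 1 − 1/2.32 = 0.569.
Known gains sum to 0.0496 + 0.3 + 0.0664 = 0.416.
g_ice = 0.569 − 0.416 = 0.15.

0.15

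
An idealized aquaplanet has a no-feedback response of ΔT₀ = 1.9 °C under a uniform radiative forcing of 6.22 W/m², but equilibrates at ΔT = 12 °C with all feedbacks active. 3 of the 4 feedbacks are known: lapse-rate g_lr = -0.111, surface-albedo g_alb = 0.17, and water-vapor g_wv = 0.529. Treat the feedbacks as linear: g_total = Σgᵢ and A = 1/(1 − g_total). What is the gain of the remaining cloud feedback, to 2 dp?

0.25

Amplification A = ΔT/ΔT₀ = 12/1.9 = 6.316.
Total gain g = 1 − 1/A = 1 − 1/6.316 = 0.8417.
Known gains sum to -0.111 + 0.17 + 0.529 = 0.588.
g_cld = 0.8417 − 0.588 = 0.25.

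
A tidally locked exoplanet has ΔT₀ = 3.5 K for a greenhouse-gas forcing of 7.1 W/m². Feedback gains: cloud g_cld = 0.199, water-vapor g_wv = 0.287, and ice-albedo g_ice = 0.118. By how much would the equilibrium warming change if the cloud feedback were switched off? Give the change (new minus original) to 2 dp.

-2.96 K

Original: g = 0.604, ΔT = 3.5/(1−0.604) = 8.8384 K.
Without cloud: g' = 0.405, ΔT' = 3.5/(1−0.405) = 5.8824 K.
Change = 5.8824 − 8.8384 = -2.96 K.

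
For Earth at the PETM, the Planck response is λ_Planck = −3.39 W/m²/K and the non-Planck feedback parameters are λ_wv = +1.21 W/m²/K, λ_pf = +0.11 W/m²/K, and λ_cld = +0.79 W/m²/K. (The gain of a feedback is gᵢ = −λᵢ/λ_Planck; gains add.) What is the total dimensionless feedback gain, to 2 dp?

0.62

Convert to gains: g_wv = 1.21/3.39 = 0.3569; g_pf = 0.11/3.39 = 0.03245; g_cld = 0.79/3.39 = 0.233.
Total gain g = 0.62235.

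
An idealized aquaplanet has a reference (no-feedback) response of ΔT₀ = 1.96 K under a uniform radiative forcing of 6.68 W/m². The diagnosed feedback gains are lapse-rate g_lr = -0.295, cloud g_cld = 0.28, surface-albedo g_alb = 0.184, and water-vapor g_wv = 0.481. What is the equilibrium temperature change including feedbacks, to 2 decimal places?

Total gain g = -0.295 + 0.28 + 0.184 + 0.481 = 0.65.
Amplification A = 1/(1 − 0.65) = 2.857.
ΔT = 1.96 × 2.857 = 5.60 K.

5.60 K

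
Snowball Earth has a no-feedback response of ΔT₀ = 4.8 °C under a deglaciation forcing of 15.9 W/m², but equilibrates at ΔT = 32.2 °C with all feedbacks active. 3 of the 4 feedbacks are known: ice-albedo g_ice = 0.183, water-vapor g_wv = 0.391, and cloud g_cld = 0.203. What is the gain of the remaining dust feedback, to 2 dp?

0.07

Amplification A = ΔT/ΔT₀ = 32.2/4.8 = 6.708.
Total gain g = 1 − 1/A = 1 − 1/6.708 = 0.8509.
Known gains sum to 0.183 + 0.391 + 0.203 = 0.777.
g_dust = 0.8509 − 0.777 = 0.07.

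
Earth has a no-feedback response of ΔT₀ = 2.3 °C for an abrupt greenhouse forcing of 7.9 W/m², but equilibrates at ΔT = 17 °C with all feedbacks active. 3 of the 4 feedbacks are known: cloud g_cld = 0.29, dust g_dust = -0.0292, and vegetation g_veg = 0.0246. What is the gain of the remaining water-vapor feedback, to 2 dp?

Amplification A = ΔT/ΔT₀ = 17/2.3 = 7.391.
Total gain g = 1 − 1/A = 1 − 1/7.391 = 0.8647.
Known gains sum to 0.29 − 0.0292 + 0.0246 = 0.2854.
g_wv = 0.8647 − 0.2854 = 0.58.

0.58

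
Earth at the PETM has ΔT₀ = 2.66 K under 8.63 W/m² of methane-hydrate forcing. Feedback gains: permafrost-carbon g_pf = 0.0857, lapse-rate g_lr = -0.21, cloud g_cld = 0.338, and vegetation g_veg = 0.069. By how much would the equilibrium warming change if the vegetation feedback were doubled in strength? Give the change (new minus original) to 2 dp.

0.39 K

Original: g = 0.2827, ΔT = 2.66/(1−0.2827) = 3.7084 K.
With doubled vegetation: g' = 0.3517, ΔT' = 2.66/(1−0.3517) = 4.1030 K.
Change = 4.1030 − 3.7084 = 0.39 K.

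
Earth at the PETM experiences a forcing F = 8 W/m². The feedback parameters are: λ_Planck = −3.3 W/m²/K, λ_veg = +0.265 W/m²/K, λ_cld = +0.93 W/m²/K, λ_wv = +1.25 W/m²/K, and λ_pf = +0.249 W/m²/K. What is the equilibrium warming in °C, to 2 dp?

13.20 °C

Net feedback parameter λ = (−3.3) + (+0.265) + (+0.93) + (+1.25) + (+0.249) = -0.606 W/m²/K.
ΔT = −F/λ = −8/(-0.606) = 13.20 °C.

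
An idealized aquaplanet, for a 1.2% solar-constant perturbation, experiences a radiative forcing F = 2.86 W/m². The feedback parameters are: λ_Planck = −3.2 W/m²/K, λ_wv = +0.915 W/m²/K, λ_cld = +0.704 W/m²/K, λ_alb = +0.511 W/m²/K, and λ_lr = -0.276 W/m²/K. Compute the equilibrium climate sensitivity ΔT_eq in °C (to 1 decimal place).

2.1 °C

Net feedback parameter λ = (−3.2) + (+0.915) + (+0.704) + (+0.511) + (-0.276) = -1.346 W/m²/K.
ΔT = −F/λ = −2.86/(-1.346) = 2.1 °C.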